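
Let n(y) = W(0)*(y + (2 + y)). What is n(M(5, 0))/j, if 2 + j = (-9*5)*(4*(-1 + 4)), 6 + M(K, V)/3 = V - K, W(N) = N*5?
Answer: 0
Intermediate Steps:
W(N) = 5*N
M(K, V) = -18 - 3*K + 3*V (M(K, V) = -18 + 3*(V - K) = -18 + (-3*K + 3*V) = -18 - 3*K + 3*V)
n(y) = 0 (n(y) = (5*0)*(y + (2 + y)) = 0*(2 + 2*y) = 0)
j = -542 (j = -2 + (-9*5)*(4*(-1 + 4)) = -2 - 180*3 = -2 - 45*12 = -2 - 540 = -542)
n(M(5, 0))/j = 0/(-542) = 0*(-1/542) = 0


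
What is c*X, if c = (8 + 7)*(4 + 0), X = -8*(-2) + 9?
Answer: 1500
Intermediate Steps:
X = 25 (X = 16 + 9 = 25)
c = 60 (c = 15*4 = 60)
c*X = 60*25 = 1500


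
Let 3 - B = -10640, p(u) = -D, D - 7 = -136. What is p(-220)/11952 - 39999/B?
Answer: -158898367/42401712 ≈ -3.7475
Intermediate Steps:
D = -129 (D = 7 - 136 = -129)
p(u) = 129 (p(u) = -1*(-129) = 129)
B = 10643 (B = 3 - 1*(-10640) = 3 + 10640 = 10643)
p(-220)/11952 - 39999/B = 129/11952 - 39999/10643 = 129*(1/11952) - 39999*1/10643 = 43/3984 - 39999/10643 = -158898367/42401712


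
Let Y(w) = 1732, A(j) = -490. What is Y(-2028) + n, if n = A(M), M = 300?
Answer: 1242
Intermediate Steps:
n = -490
Y(-2028) + n = 1732 - 490 = 1242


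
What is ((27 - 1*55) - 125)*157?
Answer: -24021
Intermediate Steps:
((27 - 1*55) - 125)*157 = ((27 - 55) - 125)*157 = (-28 - 125)*157 = -153*157 = -24021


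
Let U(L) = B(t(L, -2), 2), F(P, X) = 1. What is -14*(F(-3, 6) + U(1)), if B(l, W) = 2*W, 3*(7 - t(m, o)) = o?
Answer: -70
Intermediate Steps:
t(m, o) = 7 - o/3
U(L) = 4 (U(L) = 2*2 = 4)
-14*(F(-3, 6) + U(1)) = -14*(1 + 4) = -14*5 = -70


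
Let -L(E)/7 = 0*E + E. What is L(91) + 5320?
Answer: 4683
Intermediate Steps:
L(E) = -7*E (L(E) = -7*(0*E + E) = -7*(0 + E) = -7*E)
L(91) + 5320 = -7*91 + 5320 = -637 + 5320 = 4683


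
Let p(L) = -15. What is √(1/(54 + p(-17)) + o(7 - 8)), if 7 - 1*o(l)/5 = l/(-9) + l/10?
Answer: 7*√4342/78 ≈ 5.9136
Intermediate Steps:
o(l) = 35 + l/18 (o(l) = 35 - 5*(l/(-9) + l/10) = 35 - 5*(l*(-⅑) + l*(⅒)) = 35 - 5*(-l/9 + l/10) = 35 - (-1)*l/18 = 35 + l/18)
√(1/(54 + p(-17)) + o(7 - 8)) = √(1/(54 - 15) + (35 + (7 - 8)/18)) = √(1/39 + (35 + (1/18)*(-1))) = √(1/39 + (35 - 1/18)) = √(1/39 + 629/18) = √(8183/234) = 7*√4342/78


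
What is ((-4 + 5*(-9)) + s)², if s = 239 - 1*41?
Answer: 22201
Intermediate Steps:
s = 198 (s = 239 - 41 = 198)
((-4 + 5*(-9)) + s)² = ((-4 + 5*(-9)) + 198)² = ((-4 - 45) + 198)² = (-49 + 198)² = 149² = 22201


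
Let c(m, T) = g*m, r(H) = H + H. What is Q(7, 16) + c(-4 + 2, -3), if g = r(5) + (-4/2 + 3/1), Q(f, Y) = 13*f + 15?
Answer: 84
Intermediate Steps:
r(H) = 2*H
Q(f, Y) = 15 + 13*f
g = 11 (g = 2*5 + (-4/2 + 3/1) = 10 + (-4*½ + 3*1) = 10 + (-2 + 3) = 10 + 1 = 11)
c(m, T) = 11*m
Q(7, 16) + c(-4 + 2, -3) = (15 + 13*7) + 11*(-4 + 2) = (15 + 91) + 11*(-2) = 106 - 22 = 84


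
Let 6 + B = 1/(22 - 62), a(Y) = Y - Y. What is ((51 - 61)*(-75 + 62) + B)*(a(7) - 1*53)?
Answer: -262827/40 ≈ -6570.7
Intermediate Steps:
a(Y) = 0
B = -241/40 (B = -6 + 1/(22 - 62) = -6 + 1/(-40) = -6 - 1/40 = -241/40 ≈ -6.0250)
((51 - 61)*(-75 + 62) + B)*(a(7) - 1*53) = ((51 - 61)*(-75 + 62) - 241/40)*(0 - 1*53) = (-10*(-13) - 241/40)*(0 - 53) = (130 - 241/40)*(-53) = (4959/40)*(-53) = -262827/40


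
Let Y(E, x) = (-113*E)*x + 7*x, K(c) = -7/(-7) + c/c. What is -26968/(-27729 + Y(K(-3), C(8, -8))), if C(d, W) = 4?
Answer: 26968/28605 ≈ 0.94277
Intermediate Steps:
K(c) = 2 (K(c) = -7*(-⅐) + 1 = 1 + 1 = 2)
Y(E, x) = 7*x - 113*E*x (Y(E, x) = -113*E*x + 7*x = 7*x - 113*E*x)
-26968/(-27729 + Y(K(-3), C(8, -8))) = -26968/(-27729 + 4*(7 - 113*2)) = -26968/(-27729 + 4*(7 - 226)) = -26968/(-27729 + 4*(-219)) = -26968/(-27729 - 876) = -26968/(-28605) = -26968*(-1/28605) = 26968/28605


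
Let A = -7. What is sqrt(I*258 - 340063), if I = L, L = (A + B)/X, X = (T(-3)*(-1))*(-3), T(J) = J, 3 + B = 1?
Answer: I*sqrt(339805) ≈ 582.93*I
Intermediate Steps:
B = -2 (B = -3 + 1 = -2)
X = -9 (X = -3*(-1)*(-3) = 3*(-3) = -9)
L = 1 (L = (-7 - 2)/(-9) = -9*(-1/9) = 1)
I = 1
sqrt(I*258 - 340063) = sqrt(1*258 - 340063) = sqrt(258 - 340063) = sqrt(-339805) = I*sqrt(339805)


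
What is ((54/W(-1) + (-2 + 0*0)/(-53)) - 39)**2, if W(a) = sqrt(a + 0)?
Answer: -3926819/2809 + 223020*I/53 ≈ -1397.9 + 4207.9*I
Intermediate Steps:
W(a) = sqrt(a)
((54/W(-1) + (-2 + 0*0)/(-53)) - 39)**2 = ((54/(sqrt(-1)) + (-2 + 0*0)/(-53)) - 39)**2 = ((54/I + (-2 + 0)*(-1/53)) - 39)**2 = ((54*(-I) - 2*(-1/53)) - 39)**2 = ((-54*I + 2/53) - 39)**2 = ((2/53 - 54*I) - 39)**2 = (-2065/53 - 54*I)**2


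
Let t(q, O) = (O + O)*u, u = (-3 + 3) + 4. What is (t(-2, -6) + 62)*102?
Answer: 1428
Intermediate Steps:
u = 4 (u = 0 + 4 = 4)
t(q, O) = 8*O (t(q, O) = (O + O)*4 = (2*O)*4 = 8*O)
(t(-2, -6) + 62)*102 = (8*(-6) + 62)*102 = (-48 + 62)*102 = 14*102 = 1428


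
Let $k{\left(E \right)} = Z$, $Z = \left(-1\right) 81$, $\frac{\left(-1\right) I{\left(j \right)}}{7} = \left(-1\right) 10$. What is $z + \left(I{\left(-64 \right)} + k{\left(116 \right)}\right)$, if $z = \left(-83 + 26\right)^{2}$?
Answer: $3238$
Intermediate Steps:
$I{\left(j \right)} = 70$ ($I{\left(j \right)} = - 7 \left(\left(-1\right) 10\right) = \left(-7\right) \left(-10\right) = 70$)
$Z = -81$
$z = 3249$ ($z = \left(-57\right)^{2} = 3249$)
$k{\left(E \right)} = -81$
$z + \left(I{\left(-64 \right)} + k{\left(116 \right)}\right) = 3249 + \left(70 - 81\right) = 3249 - 11 = 3238$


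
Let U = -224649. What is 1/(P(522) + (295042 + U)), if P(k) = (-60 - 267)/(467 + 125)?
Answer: 592/41672329 ≈ 1.4206e-5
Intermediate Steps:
P(k) = -327/592
1/(P(522) + (295042 + U)) = 1/(-327/592 + (295042 - 224649)) = 1/(-327/592 + 70393) = 1/(41672329/592) = 592/41672329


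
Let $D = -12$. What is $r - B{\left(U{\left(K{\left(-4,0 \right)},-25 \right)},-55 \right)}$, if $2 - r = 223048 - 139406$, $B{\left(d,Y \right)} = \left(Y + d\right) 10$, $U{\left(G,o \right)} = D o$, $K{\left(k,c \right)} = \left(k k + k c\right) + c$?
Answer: $-86090$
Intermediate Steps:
$K{\left(k,c \right)} = c + k^{2} + c k$ ($K{\left(k,c \right)} = \left(k^{2} + c k\right) + c = c + k^{2} + c k$)
$U{\left(G,o \right)} = - 12 o$
$B{\left(d,Y \right)} = 10 Y + 10 d$
$r = -83640$ ($r = 2 - \left(223048 - 139406\right) = 2 - 83642 = -83640$)
$r - B{\left(U{\left(K{\left(-4,0 \right)},-25 \right)},-55 \right)} = -83640 - \left(10 \left(-55\right) + 10 \left(\left(-12\right) \left(-25\right)\right)\right) = -83640 - \left(-550 + 10 \cdot 300\right) = -83640 - \left(-550 + 3000\right) = -83640 - 2450 = -86090$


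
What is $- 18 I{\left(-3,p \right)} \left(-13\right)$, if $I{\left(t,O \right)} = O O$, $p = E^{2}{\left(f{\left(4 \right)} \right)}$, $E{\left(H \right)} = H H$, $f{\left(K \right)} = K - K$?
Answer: $0$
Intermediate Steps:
$f{\left(K \right)} = 0$
$E{\left(H \right)} = H^{2}$
$p = 0$ ($p = \left(0^{2}\right)^{2} = 0^{2} = 0$)
$I{\left(t,O \right)} = O^{2}$
$- 18 I{\left(-3,p \right)} \left(-13\right) = - 18 \cdot 0^{2} \left(-13\right) = \left(-18\right) 0 \left(-13\right) = 0 \left(-13\right) = 0$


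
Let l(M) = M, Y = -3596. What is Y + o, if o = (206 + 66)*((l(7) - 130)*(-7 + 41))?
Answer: -1141100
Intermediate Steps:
o = -1137504 (o = (206 + 66)*((7 - 130)*(-7 + 41)) = 272*(-123*34) = 272*(-4182) = -1137504)
Y + o = -3596 - 1137504 = -1141100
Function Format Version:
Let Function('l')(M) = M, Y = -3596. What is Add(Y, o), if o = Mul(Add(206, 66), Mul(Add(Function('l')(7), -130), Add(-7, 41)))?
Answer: -1141100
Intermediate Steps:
o = -1137504 (o = Mul(Add(206, 66), Mul(Add(7, -130), Add(-7, 41))) = Mul(272, Mul(-123, 34)) = Mul(272, -4182) = -1137504)
Add(Y, o) = Add(-3596, -1137504) = -1141100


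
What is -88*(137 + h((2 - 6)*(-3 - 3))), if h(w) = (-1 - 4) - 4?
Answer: -11264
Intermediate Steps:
h(w) = -9 (h(w) = -5 - 4 = -9)
-88*(137 + h((2 - 6)*(-3 - 3))) = -88*(137 - 9) = -88*128 = -11264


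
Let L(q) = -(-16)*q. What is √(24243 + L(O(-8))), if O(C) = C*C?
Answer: √25267 ≈ 158.96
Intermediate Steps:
O(C) = C²
L(q) = 16*q
√(24243 + L(O(-8))) = √(24243 + 16*(-8)²) = √(24243 + 16*64) = √(24243 + 1024) = √25267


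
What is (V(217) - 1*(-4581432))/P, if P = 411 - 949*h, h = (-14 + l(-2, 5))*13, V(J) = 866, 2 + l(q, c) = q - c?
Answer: 2291149/142081 ≈ 16.126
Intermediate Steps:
l(q, c) = -2 + q - c (l(q, c) = -2 + (q - c) = -2 + q - c)
h = -299 (h = (-14 + (-2 - 2 - 1*5))*13 = (-14 + (-2 - 2 - 5))*13 = (-14 - 9)*13 = -23*13 = -299)
P = 284162 (P = 411 - 949*(-299) = 411 + 283751 = 284162)
(V(217) - 1*(-4581432))/P = (866 - 1*(-4581432))/284162 = (866 + 4581432)*(1/284162) = 4582298*(1/284162) = 2291149/142081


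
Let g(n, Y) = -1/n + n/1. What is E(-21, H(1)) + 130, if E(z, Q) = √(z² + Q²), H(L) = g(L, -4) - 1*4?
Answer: 130 + √457 ≈ 151.38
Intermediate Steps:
g(n, Y) = n - 1/n (g(n, Y) = -1/n + n*1 = -1/n + n = n - 1/n)
H(L) = -4 + L - 1/L (H(L) = (L - 1/L) - 1*4 = (L - 1/L) - 4 = -4 + L - 1/L)
E(z, Q) = √(Q² + z²)
E(-21, H(1)) + 130 = √((-4 + 1 - 1/1)² + (-21)²) + 130 = √((-4 + 1 - 1*1)² + 441) + 130 = √((-4 + 1 - 1)² + 441) + 130 = √((-4)² + 441) + 130 = √(16 + 441) + 130 = √457 + 130 = 130 + √457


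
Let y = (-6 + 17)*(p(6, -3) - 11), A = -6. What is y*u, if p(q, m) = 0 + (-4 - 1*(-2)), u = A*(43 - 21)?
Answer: 18876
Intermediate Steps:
u = -132 (u = -6*(43 - 21) = -6*22 = -132)
p(q, m) = -2 (p(q, m) = 0 + (-4 + 2) = 0 - 2 = -2)
y = -143 (y = (-6 + 17)*(-2 - 11) = 11*(-13) = -143)
y*u = -143*(-132) = 18876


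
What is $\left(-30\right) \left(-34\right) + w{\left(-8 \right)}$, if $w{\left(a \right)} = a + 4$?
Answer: $1016$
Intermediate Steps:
$w{\left(a \right)} = 4 + a$
$\left(-30\right) \left(-34\right) + w{\left(-8 \right)} = \left(-30\right) \left(-34\right) + \left(4 - 8\right) = 1020 - 4 = 1016$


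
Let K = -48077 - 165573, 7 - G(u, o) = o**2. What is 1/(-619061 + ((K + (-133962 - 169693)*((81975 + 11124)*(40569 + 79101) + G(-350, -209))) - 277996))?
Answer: -1/3383054868323387 ≈ -2.9559e-16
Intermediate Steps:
G(u, o) = 7 - o**2
K = -213650
1/(-619061 + ((K + (-133962 - 169693)*((81975 + 11124)*(40569 + 79101) + G(-350, -209))) - 277996)) = 1/(-619061 + ((-213650 + (-133962 - 169693)*((81975 + 11124)*(40569 + 79101) + (7 - 1*(-209)**2))) - 277996)) = 1/(-619061 + ((-213650 - 303655*(93099*119670 + (7 - 1*43681))) - 277996)) = 1/(-619061 + ((-213650 - 303655*(11141157330 + (7 - 43681))) - 277996)) = 1/(-619061 + ((-213650 - 303655*(11141157330 - 43674)) - 277996)) = 1/(-619061 + ((-213650 - 303655*11141113656) - 277996)) = 1/(-619061 + ((-213650 - 3383054867212680) - 277996)) = 1/(-619061 + (-3383054867426330 - 277996)) = 1/(-619061 - 3383054867704326) = 1/(-3383054868323387) = -1/3383054868323387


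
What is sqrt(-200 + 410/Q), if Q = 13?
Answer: I*sqrt(28470)/13 ≈ 12.979*I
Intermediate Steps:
sqrt(-200 + 410/Q) = sqrt(-200 + 410/13) = sqrt(-2190/13) = I*sqrt(28470)/13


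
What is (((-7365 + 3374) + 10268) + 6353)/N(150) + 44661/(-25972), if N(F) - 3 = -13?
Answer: -32847297/25972 ≈ -1264.7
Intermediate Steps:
N(F) = -10 (N(F) = 3 - 13 = -10)
(((-7365 + 3374) + 10268) + 6353)/N(150) + 44661/(-25972) = (((-7365 + 3374) + 10268) + 6353)/(-10) + 44661/(-25972) = ((-3991 + 10268) + 6353)*(-⅒) + 44661*(-1/25972) = (6277 + 6353)*(-⅒) - 44661/25972 = 12630*(-⅒) - 44661/25972 = -1263 - 44661/25972 = -32847297/25972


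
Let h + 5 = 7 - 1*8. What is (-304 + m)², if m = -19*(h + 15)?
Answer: 225625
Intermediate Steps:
h = -6 (h = -5 + (7 - 1*8) = -5 + (7 - 8) = -5 - 1 = -6)
m = -171 (m = -19*(-6 + 15) = -19*9 = -171)
(-304 + m)² = (-304 - 171)² = (-475)² = 225625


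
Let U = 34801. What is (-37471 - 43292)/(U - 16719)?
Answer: -80763/18082 ≈ -4.4665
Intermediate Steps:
(-37471 - 43292)/(U - 16719) = (-37471 - 43292)/(34801 - 16719) = -80763/18082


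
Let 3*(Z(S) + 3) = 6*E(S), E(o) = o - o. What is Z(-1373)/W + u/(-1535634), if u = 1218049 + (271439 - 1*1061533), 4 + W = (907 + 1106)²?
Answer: -1734148879477/6222642347610 ≈ -0.27868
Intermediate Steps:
E(o) = 0
Z(S) = -3 (Z(S) = -3 + (6*0)/3 = -3 + (⅓)*0 = -3 + 0 = -3)
W = 4052165 (W = -4 + (907 + 1106)² = -4 + 2013² = -4 + 4052169 = 4052165)
u = 427955 (u = 1218049 + (271439 - 1061533) = 1218049 - 790094 = 427955)
Z(-1373)/W + u/(-1535634) = -3/4052165 + 427955/(-1535634) = -3*1/4052165 + 427955*(-1/1535634) = -3/4052165 - 427955/1535634 = -1734148879477/6222642347610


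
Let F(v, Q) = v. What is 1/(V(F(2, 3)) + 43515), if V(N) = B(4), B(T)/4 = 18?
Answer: 1/43587 ≈ 2.2943e-5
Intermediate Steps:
B(T) = 72 (B(T) = 4*18 = 72)
V(N) = 72
1/(V(F(2, 3)) + 43515) = 1/(72 + 43515) = 1/43587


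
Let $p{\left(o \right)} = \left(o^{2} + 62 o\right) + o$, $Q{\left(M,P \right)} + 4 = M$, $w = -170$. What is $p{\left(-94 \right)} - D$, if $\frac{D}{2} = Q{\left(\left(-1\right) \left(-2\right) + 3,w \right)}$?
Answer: $2912$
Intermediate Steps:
$Q{\left(M,P \right)} = -4 + M$
$p{\left(o \right)} = o^{2} + 63 o$
$D = 2$ ($D = 2 \left(-4 + \left(\left(-1\right) \left(-2\right) + 3\right)\right) = 2 \left(-4 + \left(2 + 3\right)\right) = 2 \left(-4 + 5\right) = 2 \cdot 1 = 2$)
$p{\left(-94 \right)} - D = - 94 \left(63 - 94\right) - 2 = \left(-94\right) \left(-31\right) - 2 = 2914 - 2 = 2912$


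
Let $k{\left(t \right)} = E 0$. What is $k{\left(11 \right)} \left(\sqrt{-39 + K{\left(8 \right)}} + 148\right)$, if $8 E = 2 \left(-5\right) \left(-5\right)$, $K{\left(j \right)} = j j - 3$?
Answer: $0$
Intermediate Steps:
$K{\left(j \right)} = -3 + j^{2}$ ($K{\left(j \right)} = j^{2} - 3 = -3 + j^{2}$)
$E = \frac{25}{4}$ ($E = \frac{2 \left(-5\right) \left(-5\right)}{8} = \frac{\left(-10\right) \left(-5\right)}{8} = \frac{1}{8} \cdot 50 = \frac{25}{4} \approx 6.25$)
$k{\left(t \right)} = 0$ ($k{\left(t \right)} = \frac{25}{4} \cdot 0 = 0$)
$k{\left(11 \right)} \left(\sqrt{-39 + K{\left(8 \right)}} + 148\right) = 0 \left(\sqrt{-39 - \left(3 - 8^{2}\right)} + 148\right) = 0 \left(\sqrt{-39 + \left(-3 + 64\right)} + 148\right) = 0 \left(\sqrt{-39 + 61} + 148\right) = 0 \left(\sqrt{22} + 148\right) = 0 \left(148 + \sqrt{22}\right) = 0$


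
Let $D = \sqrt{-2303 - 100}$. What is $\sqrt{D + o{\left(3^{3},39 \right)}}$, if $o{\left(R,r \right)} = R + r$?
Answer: $\sqrt{66 + 3 i \sqrt{267}} \approx 8.6085 + 2.8472 i$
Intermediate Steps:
$D = 3 i \sqrt{267}$ ($D = \sqrt{-2303 - 100} = \sqrt{-2403} = 3 i \sqrt{267} \approx 49.02 i$)
$\sqrt{D + o{\left(3^{3},39 \right)}} = \sqrt{3 i \sqrt{267} + \left(3^{3} + 39\right)} = \sqrt{3 i \sqrt{267} + \left(27 + 39\right)} = \sqrt{3 i \sqrt{267} + 66} = \sqrt{66 + 3 i \sqrt{267}}$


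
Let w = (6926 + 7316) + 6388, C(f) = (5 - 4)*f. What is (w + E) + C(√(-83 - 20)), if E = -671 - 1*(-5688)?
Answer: 25647 + I*√103 ≈ 25647.0 + 10.149*I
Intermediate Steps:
E = 5017 (E = -671 + 5688 = 5017)
C(f) = f (C(f) = 1*f = f)
w = 20630 (w = 14242 + 6388 = 20630)
(w + E) + C(√(-83 - 20)) = (20630 + 5017) + √(-83 - 20) = 25647 + √(-103) = 25647 + I*√103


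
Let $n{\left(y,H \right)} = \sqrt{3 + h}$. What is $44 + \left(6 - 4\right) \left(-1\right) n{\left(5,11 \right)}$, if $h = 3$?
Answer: $44 - 2 \sqrt{6} \approx 39.101$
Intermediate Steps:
$n{\left(y,H \right)} = \sqrt{6}$ ($n{\left(y,H \right)} = \sqrt{3 + 3} = \sqrt{6}$)
$44 + \left(6 - 4\right) \left(-1\right) n{\left(5,11 \right)} = 44 + \left(6 - 4\right) \left(-1\right) \sqrt{6} = 44 + 2 \left(-1\right) \sqrt{6} = 44 - 2 \sqrt{6}$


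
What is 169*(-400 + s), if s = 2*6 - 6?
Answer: -66586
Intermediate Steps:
s = 6 (s = 12 - 6 = 6)
169*(-400 + s) = 169*(-400 + 6) = 169*(-394) = -66586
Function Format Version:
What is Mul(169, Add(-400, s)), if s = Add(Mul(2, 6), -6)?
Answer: -66586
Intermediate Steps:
s = 6 (s = Add(12, -6) = 6)
Mul(169, Add(-400, s)) = Mul(169, Add(-400, 6)) = Mul(169, -394) = -66586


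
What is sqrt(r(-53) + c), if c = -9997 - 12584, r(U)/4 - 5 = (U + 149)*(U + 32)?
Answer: 175*I ≈ 175.0*I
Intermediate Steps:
r(U) = 20 + 4*(32 + U)*(149 + U) (r(U) = 20 + 4*((U + 149)*(U + 32)) = 20 + 4*((149 + U)*(32 + U)) = 20 + 4*((32 + U)*(149 + U)) = 20 + 4*(32 + U)*(149 + U))
c = -22581
sqrt(r(-53) + c) = sqrt((19092 + 4*(-53)**2 + 724*(-53)) - 22581) = sqrt((19092 + 4*2809 - 38372) - 22581) = sqrt((19092 + 11236 - 38372) - 22581) = sqrt(-8044 - 22581) = sqrt(-30625) = 175*I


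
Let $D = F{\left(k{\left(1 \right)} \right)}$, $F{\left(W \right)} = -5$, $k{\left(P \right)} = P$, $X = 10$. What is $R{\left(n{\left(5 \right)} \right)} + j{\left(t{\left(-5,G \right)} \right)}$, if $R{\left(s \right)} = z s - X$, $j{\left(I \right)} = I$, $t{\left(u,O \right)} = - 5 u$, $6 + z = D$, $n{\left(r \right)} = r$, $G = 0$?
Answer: $-40$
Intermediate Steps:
$D = -5$
$z = -11$ ($z = -6 - 5 = -11$)
$R{\left(s \right)} = -10 - 11 s$ ($R{\left(s \right)} = - 11 s - 10 = -10 - 11 s$)
$R{\left(n{\left(5 \right)} \right)} + j{\left(t{\left(-5,G \right)} \right)} = \left(-10 - 55\right) - -25 = \left(-10 - 55\right) + 25 = -65 + 25 = -40$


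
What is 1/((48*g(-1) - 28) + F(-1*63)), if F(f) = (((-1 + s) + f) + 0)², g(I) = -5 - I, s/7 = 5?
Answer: 1/621 ≈ 0.0016103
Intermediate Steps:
s = 35 (s = 7*5 = 35)
F(f) = (34 + f)² (F(f) = (((-1 + 35) + f) + 0)² = ((34 + f) + 0)² = (34 + f)²)
1/((48*g(-1) - 28) + F(-1*63)) = 1/((48*(-5 - 1*(-1)) - 28) + (34 - 1*63)²) = 1/((48*(-5 + 1) - 28) + (34 - 63)²) = 1/((48*(-4) - 28) + (-29)²) = 1/((-192 - 28) + 841) = 1/(-220 + 841) = 1/621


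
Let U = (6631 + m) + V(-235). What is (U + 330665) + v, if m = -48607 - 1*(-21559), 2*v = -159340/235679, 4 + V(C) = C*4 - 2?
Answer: 72895906388/235679 ≈ 3.0930e+5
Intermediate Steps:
V(C) = -6 + 4*C (V(C) = -4 + (C*4 - 2) = -4 + (4*C - 2) = -4 + (-2 + 4*C) = -6 + 4*C)
v = -79670/235679 (v = (-159340/235679)/2 = (-159340*1/235679)/2 = (½)*(-159340/235679) = -79670/235679 ≈ -0.33804)
m = -27048 (m = -48607 + 21559 = -27048)
U = -21363 (U = (6631 - 27048) + (-6 + 4*(-235)) = -20417 + (-6 - 940) = -20417 - 946 = -21363)
(U + 330665) + v = (-21363 + 330665) - 79670/235679 = 309302 - 79670/235679 = 72895906388/235679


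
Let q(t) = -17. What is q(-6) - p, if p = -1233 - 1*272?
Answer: 1488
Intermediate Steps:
p = -1505 (p = -1233 - 272 = -1505)
q(-6) - p = -17 - 1*(-1505) = -17 + 1505 = 1488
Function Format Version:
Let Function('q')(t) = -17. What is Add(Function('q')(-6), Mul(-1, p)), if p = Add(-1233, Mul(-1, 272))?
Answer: 1488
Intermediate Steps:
p = -1505 (p = Add(-1233, -272) = -1505)
Add(Function('q')(-6), Mul(-1, p)) = Add(-17, Mul(-1, -1505)) = Add(-17, 1505) = 1488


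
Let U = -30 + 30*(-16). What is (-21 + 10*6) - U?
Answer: 549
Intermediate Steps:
U = -510 (U = -30 - 480 = -510)
(-21 + 10*6) - U = (-21 + 10*6) - 1*(-510) = (-21 + 60) + 510 = 39 + 510 = 549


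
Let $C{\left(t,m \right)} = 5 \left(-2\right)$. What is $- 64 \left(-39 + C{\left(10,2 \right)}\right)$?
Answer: $3136$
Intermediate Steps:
$C{\left(t,m \right)} = -10$
$- 64 \left(-39 + C{\left(10,2 \right)}\right) = - 64 \left(-39 - 10\right) = \left(-64\right) \left(-49\right) = 3136$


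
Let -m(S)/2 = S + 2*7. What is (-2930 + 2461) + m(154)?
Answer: -805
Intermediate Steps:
m(S) = -28 - 2*S (m(S) = -2*(S + 2*7) = -2*(S + 14) = -2*(14 + S) = -28 - 2*S)
(-2930 + 2461) + m(154) = (-2930 + 2461) + (-28 - 2*154) = -469 + (-28 - 308) = -469 - 336 = -805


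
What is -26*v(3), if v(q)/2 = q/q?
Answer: -52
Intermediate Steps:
v(q) = 2 (v(q) = 2*(q/q) = 2*1 = 2)
-26*v(3) = -26*2 = -52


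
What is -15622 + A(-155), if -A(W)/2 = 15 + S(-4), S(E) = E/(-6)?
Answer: -46960/3 ≈ -15653.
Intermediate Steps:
S(E) = -E/6 (S(E) = E*(-1/6) = -E/6)
A(W) = -94/3 (A(W) = -2*(15 - 1/6*(-4)) = -2*(15 + 2/3) = -2*47/3 = -94/3)
-15622 + A(-155) = -15622 - 94/3 = -46960/3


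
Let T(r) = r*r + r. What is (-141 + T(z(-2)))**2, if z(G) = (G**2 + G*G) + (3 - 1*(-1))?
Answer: 225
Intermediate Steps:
z(G) = 4 + 2*G**2 (z(G) = (G**2 + G**2) + (3 + 1) = 2*G**2 + 4 = 4 + 2*G**2)
T(r) = r + r**2 (T(r) = r**2 + r = r + r**2)
(-141 + T(z(-2)))**2 = (-141 + (4 + 2*(-2)**2)*(1 + (4 + 2*(-2)**2)))**2 = (-141 + (4 + 2*4)*(1 + (4 + 2*4)))**2 = (-141 + (4 + 8)*(1 + (4 + 8)))**2 = (-141 + 12*(1 + 12))**2 = (-141 + 12*13)**2 = (-141 + 156)**2 = 15**2 = 225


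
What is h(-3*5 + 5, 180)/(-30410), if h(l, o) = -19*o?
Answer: 342/3041 ≈ 0.11246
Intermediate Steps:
h(-3*5 + 5, 180)/(-30410) = -19*180/(-30410) = -3420*(-1/30410) = 342/3041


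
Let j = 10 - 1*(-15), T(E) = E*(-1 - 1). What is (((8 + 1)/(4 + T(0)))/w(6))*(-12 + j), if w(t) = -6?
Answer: -39/8 ≈ -4.8750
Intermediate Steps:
T(E) = -2*E (T(E) = E*(-2) = -2*E)
j = 25 (j = 10 + 15 = 25)
(((8 + 1)/(4 + T(0)))/w(6))*(-12 + j) = (((8 + 1)/(4 - 2*0))/(-6))*(-12 + 25) = ((9/(4 + 0))*(-⅙))*13 = ((9/4)*(-⅙))*13 = -3/8*13 = -39/8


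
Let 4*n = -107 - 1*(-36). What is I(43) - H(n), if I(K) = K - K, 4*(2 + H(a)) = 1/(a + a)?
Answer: 285/142 ≈ 2.0070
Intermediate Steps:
n = -71/4 (n = (-107 - 1*(-36))/4 = (-107 + 36)/4 = (¼)*(-71) = -71/4 ≈ -17.750)
H(a) = -2 + 1/(8*a) (H(a) = -2 + 1/(4*(a + a)) = -2 + 1/(4*((2*a))) = -2 + (1/(2*a))/4 = -2 + 1/(8*a))
I(K) = 0
I(43) - H(n) = 0 - (-2 + 1/(8*(-71/4))) = 0 - (-2 + (⅛)*(-4/71)) = 0 - (-2 - 1/142) = 0 - 1*(-285/142) = 0 + 285/142 = 285/142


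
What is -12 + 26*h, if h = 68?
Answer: 1756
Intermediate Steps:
-12 + 26*h = -12 + 26*68 = -12 + 1768 = 1756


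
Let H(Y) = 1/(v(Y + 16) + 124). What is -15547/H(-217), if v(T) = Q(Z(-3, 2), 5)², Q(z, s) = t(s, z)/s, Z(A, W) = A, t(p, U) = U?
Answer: -48335623/25 ≈ -1.9334e+6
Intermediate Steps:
Q(z, s) = z/s
v(T) = 9/25 (v(T) = (-3/5)² = (-3*⅕)² = (-⅗)² = 9/25)
H(Y) = 25/3109 (H(Y) = 1/(9/25 + 124) = 1/(3109/25) = 25/3109)
-15547/H(-217) = -15547/25/3109 = -15547*3109/25 = -48335623/25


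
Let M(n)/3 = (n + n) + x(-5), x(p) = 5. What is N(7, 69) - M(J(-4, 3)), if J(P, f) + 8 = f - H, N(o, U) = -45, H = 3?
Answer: -12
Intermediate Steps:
J(P, f) = -11 + f (J(P, f) = -8 + (f - 1*3) = -8 + (f - 3) = -8 + (-3 + f) = -11 + f)
M(n) = 15 + 6*n (M(n) = 3*((n + n) + 5) = 3*(2*n + 5) = 3*(5 + 2*n) = 15 + 6*n)
N(7, 69) - M(J(-4, 3)) = -45 - (15 + 6*(-11 + 3)) = -45 - (15 + 6*(-8)) = -45 - (15 - 48) = -45 - 1*(-33) = -45 + 33 = -12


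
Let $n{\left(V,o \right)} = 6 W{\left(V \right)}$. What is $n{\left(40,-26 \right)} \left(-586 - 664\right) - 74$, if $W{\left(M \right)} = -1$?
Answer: $7426$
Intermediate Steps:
$n{\left(V,o \right)} = -6$ ($n{\left(V,o \right)} = 6 \left(-1\right) = -6$)
$n{\left(40,-26 \right)} \left(-586 - 664\right) - 74 = - 6 \left(-586 - 664\right) - 74 = \left(-6\right) \left(-1250\right) - 74 = 7500 - 74 = 7426$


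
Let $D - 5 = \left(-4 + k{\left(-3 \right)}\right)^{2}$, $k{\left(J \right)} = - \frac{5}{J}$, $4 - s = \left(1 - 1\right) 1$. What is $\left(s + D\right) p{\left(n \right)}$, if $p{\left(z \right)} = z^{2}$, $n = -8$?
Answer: $\frac{8320}{9} \approx 924.44$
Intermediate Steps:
$s = 4$ ($s = 4 - \left(1 - 1\right) 1 = 4 - 0 \cdot 1 = 4 - 0 = 4 + 0 = 4$)
$D = \frac{94}{9}$ ($D = 5 + \left(-4 - \frac{5}{-3}\right)^{2} = 5 + \left(-4 - - \frac{5}{3}\right)^{2} = 5 + \left(-4 + \frac{5}{3}\right)^{2} = 5 + \left(- \frac{7}{3}\right)^{2} = 5 + \frac{49}{9} = \frac{94}{9} \approx 10.444$)
$\left(s + D\right) p{\left(n \right)} = \left(4 + \frac{94}{9}\right) \left(-8\right)^{2} = \frac{130}{9} \cdot 64 = \frac{8320}{9}$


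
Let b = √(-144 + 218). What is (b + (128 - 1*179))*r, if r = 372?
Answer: -18972 + 372*√74 ≈ -15772.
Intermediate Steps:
b = √74 ≈ 8.6023
(b + (128 - 1*179))*r = (√74 + (128 - 1*179))*372 = (√74 + (128 - 179))*372 = (√74 - 51)*372 = (-51 + √74)*372 = -18972 + 372*√74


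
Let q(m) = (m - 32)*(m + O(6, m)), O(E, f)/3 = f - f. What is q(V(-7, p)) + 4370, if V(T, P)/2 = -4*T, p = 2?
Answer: 5714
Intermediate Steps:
V(T, P) = -8*T (V(T, P) = 2*(-4*T) = -8*T)
O(E, f) = 0 (O(E, f) = 3*(f - f) = 3*0 = 0)
q(m) = m*(-32 + m) (q(m) = (m - 32)*(m + 0) = (-32 + m)*m = m*(-32 + m))
q(V(-7, p)) + 4370 = (-8*(-7))*(-32 - 8*(-7)) + 4370 = 56*(-32 + 56) + 4370 = 56*24 + 4370 = 1344 + 4370 = 5714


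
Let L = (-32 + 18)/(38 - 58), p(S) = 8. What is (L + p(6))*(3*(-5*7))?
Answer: -1827/2 ≈ -913.50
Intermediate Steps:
L = 7/10 (L = -14/(-20) = -14*(-1/20) = 7/10 ≈ 0.70000)
(L + p(6))*(3*(-5*7)) = (7/10 + 8)*(3*(-5*7)) = 87*(3*(-35))/10 = (87/10)*(-105) = -1827/2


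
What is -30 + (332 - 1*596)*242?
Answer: -63918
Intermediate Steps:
-30 + (332 - 1*596)*242 = -30 + (332 - 596)*242 = -30 - 264*242 = -30 - 63888 = -63918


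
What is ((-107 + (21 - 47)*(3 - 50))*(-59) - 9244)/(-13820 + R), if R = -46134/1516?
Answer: 56871982/10498627 ≈ 5.4171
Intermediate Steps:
R = -23067/758 (R = -46134*1/1516 = -23067/758 ≈ -30.431)
((-107 + (21 - 47)*(3 - 50))*(-59) - 9244)/(-13820 + R) = ((-107 + (21 - 47)*(3 - 50))*(-59) - 9244)/(-13820 - 23067/758) = ((-107 - 26*(-47))*(-59) - 9244)/(-10498627/758) = ((-107 + 1222)*(-59) - 9244)*(-758/10498627) = (1115*(-59) - 9244)*(-758/10498627) = (-65785 - 9244)*(-758/10498627) = -75029*(-758/10498627) = 56871982/10498627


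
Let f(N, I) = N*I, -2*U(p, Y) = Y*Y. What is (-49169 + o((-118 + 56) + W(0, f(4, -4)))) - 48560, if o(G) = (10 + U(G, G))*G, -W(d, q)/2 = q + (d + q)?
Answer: -97713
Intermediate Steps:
U(p, Y) = -Y²/2 (U(p, Y) = -Y*Y/2 = -Y²/2)
f(N, I) = I*N
W(d, q) = -4*q - 2*d (W(d, q) = -2*(q + (d + q)) = -2*(d + 2*q) = -4*q - 2*d)
o(G) = G*(10 - G²/2) (o(G) = (10 - G²/2)*G = G*(10 - G²/2))
(-49169 + o((-118 + 56) + W(0, f(4, -4)))) - 48560 = (-49169 + ((-118 + 56) + (-(-16)*4 - 2*0))*(20 - ((-118 + 56) + (-(-16)*4 - 2*0))²)/2) - 48560 = (-49169 + (-62 + (-4*(-16) + 0))*(20 - (-62 + (-4*(-16) + 0))²)/2) - 48560 = (-49169 + (-62 + (64 + 0))*(20 - (-62 + (64 + 0))²)/2) - 48560 = (-49169 + (-62 + 64)*(20 - (-62 + 64)²)/2) - 48560 = (-49169 + (½)*2*(20 - 1*2²)) - 48560 = (-49169 + (½)*2*(20 - 1*4)) - 48560 = (-49169 + (½)*2*(20 - 4)) - 48560 = (-49169 + (½)*2*16) - 48560 = (-49169 + 16) - 48560 = -49153 - 48560 = -97713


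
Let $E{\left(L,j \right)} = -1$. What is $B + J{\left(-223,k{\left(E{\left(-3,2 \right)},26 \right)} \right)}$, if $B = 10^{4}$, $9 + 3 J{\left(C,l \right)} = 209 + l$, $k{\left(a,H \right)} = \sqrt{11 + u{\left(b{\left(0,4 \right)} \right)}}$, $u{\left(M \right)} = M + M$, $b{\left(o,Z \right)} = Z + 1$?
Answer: $\frac{30200}{3} + \frac{\sqrt{21}}{3} \approx 10068.0$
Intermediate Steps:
$b{\left(o,Z \right)} = 1 + Z$
$u{\left(M \right)} = 2 M$
$k{\left(a,H \right)} = \sqrt{21}$ ($k{\left(a,H \right)} = \sqrt{11 + 2 \left(1 + 4\right)} = \sqrt{11 + 2 \cdot 5} = \sqrt{11 + 10} = \sqrt{21}$)
$J{\left(C,l \right)} = \frac{200}{3} + \frac{l}{3}$ ($J{\left(C,l \right)} = -3 + \frac{209 + l}{3} = -3 + \left(\frac{209}{3} + \frac{l}{3}\right) = \frac{200}{3} + \frac{l}{3}$)
$B = 10000$
$B + J{\left(-223,k{\left(E{\left(-3,2 \right)},26 \right)} \right)} = 10000 + \left(\frac{200}{3} + \frac{\sqrt{21}}{3}\right) = \frac{30200}{3} + \frac{\sqrt{21}}{3}$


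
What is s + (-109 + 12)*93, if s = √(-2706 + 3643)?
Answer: -9021 + √937 ≈ -8990.4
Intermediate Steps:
s = √937 ≈ 30.610
s + (-109 + 12)*93 = √937 + (-109 + 12)*93 = √937 - 97*93 = √937 - 9021 = -9021 + √937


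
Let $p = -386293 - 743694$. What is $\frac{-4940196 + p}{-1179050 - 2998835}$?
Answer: $\frac{6070183}{4177885} \approx 1.4529$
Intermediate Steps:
$p = -1129987$ ($p = -386293 - 743694 = -1129987$)
$\frac{-4940196 + p}{-1179050 - 2998835} = \frac{-4940196 - 1129987}{-1179050 - 2998835} = - \frac{6070183}{-4177885} = \left(-6070183\right) \left(- \frac{1}{4177885}\right) = \frac{6070183}{4177885}$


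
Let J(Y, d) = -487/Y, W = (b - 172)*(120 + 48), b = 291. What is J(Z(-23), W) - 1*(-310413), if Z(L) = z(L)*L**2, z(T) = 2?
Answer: 328416467/1058 ≈ 3.1041e+5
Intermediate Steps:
Z(L) = 2*L**2
W = 19992 (W = (291 - 172)*(120 + 48) = 119*168 = 19992)
J(Z(-23), W) - 1*(-310413) = -487/(2*(-23)**2) - 1*(-310413) = -487/(2*529) + 310413 = -487/1058 + 310413 = 328416467/1058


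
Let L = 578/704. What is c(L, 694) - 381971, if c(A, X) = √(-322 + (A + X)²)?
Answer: -381971 + √59778011841/352 ≈ -3.8128e+5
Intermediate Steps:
L = 289/352 (L = 578*(1/704) = 289/352 ≈ 0.82102)
c(L, 694) - 381971 = √(-322 + (289/352 + 694)²) - 381971 = √(-322 + (244577/352)²) - 381971 = √(-322 + 59817908929/123904) - 381971 = √(59778011841/123904) - 381971 = √59778011841/352 - 381971 = -381971 + √59778011841/352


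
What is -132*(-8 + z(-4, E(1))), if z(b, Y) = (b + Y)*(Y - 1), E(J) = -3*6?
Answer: -54120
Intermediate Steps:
E(J) = -18
z(b, Y) = (-1 + Y)*(Y + b) (z(b, Y) = (Y + b)*(-1 + Y) = (-1 + Y)*(Y + b))
-132*(-8 + z(-4, E(1))) = -132*(-8 + ((-18)² - 1*(-18) - 1*(-4) - 18*(-4))) = -132*(-8 + (324 + 18 + 4 + 72)) = -132*(-8 + 418) = -132*410 = -54120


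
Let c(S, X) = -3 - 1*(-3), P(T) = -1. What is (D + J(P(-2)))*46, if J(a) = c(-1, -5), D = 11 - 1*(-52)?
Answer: 2898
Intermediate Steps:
D = 63 (D = 11 + 52 = 63)
c(S, X) = 0 (c(S, X) = -3 + 3 = 0)
J(a) = 0
(D + J(P(-2)))*46 = (63 + 0)*46 = 63*46 = 2898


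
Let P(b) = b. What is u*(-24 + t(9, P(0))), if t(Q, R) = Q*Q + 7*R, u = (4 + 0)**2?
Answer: 912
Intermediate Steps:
u = 16 (u = 4**2 = 16)
t(Q, R) = Q**2 + 7*R
u*(-24 + t(9, P(0))) = 16*(-24 + (9**2 + 7*0)) = 16*(-24 + (81 + 0)) = 16*(-24 + 81) = 16*57 = 912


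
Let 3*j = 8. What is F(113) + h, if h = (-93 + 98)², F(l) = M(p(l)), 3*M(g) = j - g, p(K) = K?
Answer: -106/9 ≈ -11.778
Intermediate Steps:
j = 8/3 (j = (⅓)*8 = 8/3 ≈ 2.6667)
M(g) = 8/9 - g/3 (M(g) = (8/3 - g)/3 = 8/9 - g/3)
F(l) = 8/9 - l/3
h = 25 (h = 5² = 25)
F(113) + h = (8/9 - ⅓*113) + 25 = (8/9 - 113/3) + 25 = -331/9 + 25 = -106/9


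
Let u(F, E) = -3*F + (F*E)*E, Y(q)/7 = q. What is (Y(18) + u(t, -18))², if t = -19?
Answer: 35676729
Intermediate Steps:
Y(q) = 7*q
u(F, E) = -3*F + F*E² (u(F, E) = -3*F + (E*F)*E = -3*F + F*E²)
(Y(18) + u(t, -18))² = (7*18 - 19*(-3 + (-18)²))² = (126 - 19*(-3 + 324))² = (126 - 19*321)² = (126 - 6099)² = (-5973)² = 35676729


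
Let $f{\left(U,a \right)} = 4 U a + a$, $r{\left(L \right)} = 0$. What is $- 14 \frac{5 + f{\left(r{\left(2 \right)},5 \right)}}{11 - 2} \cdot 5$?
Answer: $- \frac{700}{9} \approx -77.778$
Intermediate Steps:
$f{\left(U,a \right)} = a + 4 U a$ ($f{\left(U,a \right)} = 4 U a + a = a + 4 U a$)
$- 14 \frac{5 + f{\left(r{\left(2 \right)},5 \right)}}{11 - 2} \cdot 5 = - 14 \frac{5 + 5 \left(1 + 4 \cdot 0\right)}{11 - 2} \cdot 5 = - 14 \frac{5 + 5 \left(1 + 0\right)}{9} \cdot 5 = - 14 \left(5 + 5 \cdot 1\right) \frac{1}{9} \cdot 5 = - 14 \left(5 + 5\right) \frac{1}{9} \cdot 5 = - 14 \cdot 10 \cdot \frac{1}{9} \cdot 5 = \left(-14\right) \frac{10}{9} \cdot 5 = \left(- \frac{140}{9}\right) 5 = - \frac{700}{9}$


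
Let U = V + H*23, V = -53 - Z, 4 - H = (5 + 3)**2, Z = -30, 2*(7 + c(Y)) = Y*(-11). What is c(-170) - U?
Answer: 2331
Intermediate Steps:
c(Y) = -7 - 11*Y/2 (c(Y) = -7 + (Y*(-11))/2 = -7 + (-11*Y)/2 = -7 - 11*Y/2)
H = -60 (H = 4 - (5 + 3)**2 = 4 - 1*8**2 = 4 - 1*64 = 4 - 64 = -60)
V = -23 (V = -53 - 1*(-30) = -53 + 30 = -23)
U = -1403 (U = -23 - 60*23 = -23 - 1380 = -1403)
c(-170) - U = (-7 - 11/2*(-170)) - 1*(-1403) = (-7 + 935) + 1403 = 928 + 1403 = 2331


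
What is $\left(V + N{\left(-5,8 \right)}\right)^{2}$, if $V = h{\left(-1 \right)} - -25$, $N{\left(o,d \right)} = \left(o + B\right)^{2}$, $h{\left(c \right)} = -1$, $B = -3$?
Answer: $7744$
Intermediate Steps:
$N{\left(o,d \right)} = \left(-3 + o\right)^{2}$ ($N{\left(o,d \right)} = \left(o - 3\right)^{2} = \left(-3 + o\right)^{2}$)
$V = 24$ ($V = -1 - -25 = -1 + 25 = 24$)
$\left(V + N{\left(-5,8 \right)}\right)^{2} = \left(24 + \left(-3 - 5\right)^{2}\right)^{2} = \left(24 + \left(-8\right)^{2}\right)^{2} = \left(24 + 64\right)^{2} = 88^{2} = 7744$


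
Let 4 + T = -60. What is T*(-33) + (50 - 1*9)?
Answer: 2153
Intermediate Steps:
T = -64 (T = -4 - 60 = -64)
T*(-33) + (50 - 1*9) = -64*(-33) + (50 - 1*9) = 2112 + (50 - 9) = 2112 + 41 = 2153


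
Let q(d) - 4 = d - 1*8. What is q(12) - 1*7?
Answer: 1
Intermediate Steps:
q(d) = -4 + d (q(d) = 4 + (d - 1*8) = 4 + (d - 8) = 4 + (-8 + d) = -4 + d)
q(12) - 1*7 = (-4 + 12) - 1*7 = 8 - 7 = 1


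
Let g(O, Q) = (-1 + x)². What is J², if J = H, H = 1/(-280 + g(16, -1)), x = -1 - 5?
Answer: 1/53361 ≈ 1.8740e-5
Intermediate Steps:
x = -6
g(O, Q) = 49 (g(O, Q) = (-1 - 6)² = (-7)² = 49)
H = -1/231 (H = 1/(-280 + 49) = 1/(-231) = -1/231 ≈ -0.0043290)
J = -1/231 ≈ -0.0043290
J² = (-1/231)² = 1/53361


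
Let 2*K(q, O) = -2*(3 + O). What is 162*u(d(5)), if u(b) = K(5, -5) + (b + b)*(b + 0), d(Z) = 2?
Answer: 1620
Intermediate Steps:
K(q, O) = -3 - O (K(q, O) = (-2*(3 + O))/2 = (-6 - 2*O)/2 = -3 - O)
u(b) = 2 + 2*b**2 (u(b) = (-3 - 1*(-5)) + (b + b)*(b + 0) = (-3 + 5) + (2*b)*b = 2 + 2*b**2)
162*u(d(5)) = 162*(2 + 2*2**2) = 162*(2 + 2*4) = 162*(2 + 8) = 162*10 = 1620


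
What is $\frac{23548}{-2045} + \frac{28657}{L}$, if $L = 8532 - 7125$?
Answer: $\frac{25471529}{2877315} \approx 8.8525$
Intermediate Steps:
$L = 1407$
$\frac{23548}{-2045} + \frac{28657}{L} = \frac{23548}{-2045} + \frac{28657}{1407} = 23548 \left(- \frac{1}{2045}\right) + 28657 \cdot \frac{1}{1407} = - \frac{23548}{2045} + \frac{28657}{1407} = \frac{25471529}{2877315}$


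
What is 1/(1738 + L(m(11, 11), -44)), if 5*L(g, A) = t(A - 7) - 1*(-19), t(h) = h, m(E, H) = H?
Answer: 5/8658 ≈ 0.00057750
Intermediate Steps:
L(g, A) = 12/5 + A/5 (L(g, A) = ((A - 7) - 1*(-19))/5 = ((-7 + A) + 19)/5 = (12 + A)/5 = 12/5 + A/5)
1/(1738 + L(m(11, 11), -44)) = 1/(1738 + (12/5 + (⅕)*(-44))) = 1/(1738 + (12/5 - 44/5)) = 1/(1738 - 32/5) = 1/(8658/5) = 5/8658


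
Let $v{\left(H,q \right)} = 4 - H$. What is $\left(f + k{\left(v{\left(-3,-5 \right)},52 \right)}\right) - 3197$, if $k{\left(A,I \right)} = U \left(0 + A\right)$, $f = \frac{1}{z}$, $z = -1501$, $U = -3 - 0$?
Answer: $- \frac{4830219}{1501} \approx -3218.0$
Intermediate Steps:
$U = -3$ ($U = -3 + 0 = -3$)
$f = - \frac{1}{1501}$ ($f = \frac{1}{-1501} = - \frac{1}{1501} \approx -0.00066622$)
$k{\left(A,I \right)} = - 3 A$ ($k{\left(A,I \right)} = - 3 \left(0 + A\right) = - 3 A$)
$\left(f + k{\left(v{\left(-3,-5 \right)},52 \right)}\right) - 3197 = \left(- \frac{1}{1501} - 3 \left(4 - -3\right)\right) - 3197 = \left(- \frac{1}{1501} - 3 \left(4 + 3\right)\right) - 3197 = \left(- \frac{1}{1501} - 21\right) - 3197 = - \frac{31522}{1501} - 3197 = - \frac{4830219}{1501}$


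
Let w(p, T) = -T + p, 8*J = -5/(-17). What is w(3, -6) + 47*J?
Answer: 1459/136 ≈ 10.728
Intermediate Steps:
J = 5/136 (J = (-5/(-17))/8 = (-5*(-1/17))/8 = (⅛)*(5/17) = 5/136 ≈ 0.036765)
w(p, T) = p - T
w(3, -6) + 47*J = (3 - 1*(-6)) + 47*(5/136) = (3 + 6) + 235/136 = 9 + 235/136 = 1459/136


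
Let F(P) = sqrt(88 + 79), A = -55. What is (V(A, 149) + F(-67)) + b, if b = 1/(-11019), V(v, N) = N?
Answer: 1641830/11019 + sqrt(167) ≈ 161.92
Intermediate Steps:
F(P) = sqrt(167)
b = -1/11019 ≈ -9.0752e-5
(V(A, 149) + F(-67)) + b = (149 + sqrt(167)) - 1/11019 = 1641830/11019 + sqrt(167)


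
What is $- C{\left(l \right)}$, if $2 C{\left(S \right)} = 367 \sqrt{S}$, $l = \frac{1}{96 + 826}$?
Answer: $- \frac{367 \sqrt{922}}{1844} \approx -6.0433$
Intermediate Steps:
$l = \frac{1}{922} \approx 0.0010846$
$C{\left(S \right)} = \frac{367 \sqrt{S}}{2}$
$- C{\left(l \right)} = - \frac{367}{2 \sqrt{922}} = - \frac{367 \frac{\sqrt{922}}{922}}{2} = - \frac{367 \sqrt{922}}{1844}$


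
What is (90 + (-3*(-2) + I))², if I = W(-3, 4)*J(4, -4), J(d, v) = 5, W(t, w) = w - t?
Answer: 17161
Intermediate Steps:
I = 35 (I = (4 - 1*(-3))*5 = (4 + 3)*5 = 7*5 = 35)
(90 + (-3*(-2) + I))² = (90 + (-3*(-2) + 35))² = (90 + (6 + 35))² = (90 + 41)² = 131² = 17161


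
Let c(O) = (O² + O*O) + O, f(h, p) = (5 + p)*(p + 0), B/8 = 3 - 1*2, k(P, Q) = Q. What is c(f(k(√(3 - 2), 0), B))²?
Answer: 472453696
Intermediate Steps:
B = 8 (B = 8*(3 - 1*2) = 8*(3 - 2) = 8*1 = 8)
f(h, p) = p*(5 + p) (f(h, p) = (5 + p)*p = p*(5 + p))
c(O) = O + 2*O² (c(O) = (O² + O²) + O = 2*O² + O = O + 2*O²)
c(f(k(√(3 - 2), 0), B))² = ((8*(5 + 8))*(1 + 2*(8*(5 + 8))))² = ((8*13)*(1 + 2*(8*13)))² = (104*(1 + 2*104))² = (104*(1 + 208))² = (104*209)² = 21736² = 472453696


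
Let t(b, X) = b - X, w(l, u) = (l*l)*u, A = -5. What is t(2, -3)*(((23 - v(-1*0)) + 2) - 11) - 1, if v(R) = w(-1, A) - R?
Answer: 94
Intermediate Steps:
w(l, u) = u*l**2 (w(l, u) = l**2*u = u*l**2)
v(R) = -5 - R (v(R) = -5*(-1)**2 - R = -5*1 - R = -5 - R)
t(2, -3)*(((23 - v(-1*0)) + 2) - 11) - 1 = (2 - 1*(-3))*(((23 - (-5 - (-1)*0)) + 2) - 11) - 1 = (2 + 3)*(((23 - (-5 - 1*0)) + 2) - 11) - 1 = 5*(((23 - (-5 + 0)) + 2) - 11) - 1 = 5*(((23 - 1*(-5)) + 2) - 11) - 1 = 5*(((23 + 5) + 2) - 11) - 1 = 5*((28 + 2) - 11) - 1 = 5*(30 - 11) - 1 = 5*19 - 1 = 95 - 1 = 94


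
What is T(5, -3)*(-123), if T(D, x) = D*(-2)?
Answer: 1230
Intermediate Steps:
T(D, x) = -2*D
T(5, -3)*(-123) = -2*5*(-123) = -10*(-123) = 1230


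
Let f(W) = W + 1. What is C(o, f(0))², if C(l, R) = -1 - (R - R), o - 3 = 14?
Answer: 1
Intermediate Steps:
o = 17 (o = 3 + 14 = 17)
f(W) = 1 + W
C(l, R) = -1 (C(l, R) = -1 - 1*0 = -1 + 0 = -1)
C(o, f(0))² = (-1)² = 1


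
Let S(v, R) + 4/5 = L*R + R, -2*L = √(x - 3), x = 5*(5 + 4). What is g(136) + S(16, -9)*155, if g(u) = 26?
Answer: -1493 + 1395*√42/2 ≈ 3027.3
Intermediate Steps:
x = 45 (x = 5*9 = 45)
L = -√42/2 (L = -√(45 - 3)/2 = -√42/2 ≈ -3.2404)
S(v, R) = -⅘ + R - R*√42/2 (S(v, R) = -⅘ + ((-√42/2)*R + R) = -⅘ + (-R*√42/2 + R) = -⅘ + (R - R*√42/2) = -⅘ + R - R*√42/2)
g(136) + S(16, -9)*155 = 26 + (-⅘ - 9 - ½*(-9)*√42)*155 = 26 + (-⅘ - 9 + 9*√42/2)*155 = 26 + (-49/5 + 9*√42/2)*155 = 26 + (-1519 + 1395*√42/2) = -1493 + 1395*√42/2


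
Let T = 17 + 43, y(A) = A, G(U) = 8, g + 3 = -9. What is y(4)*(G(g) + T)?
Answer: 272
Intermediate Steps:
g = -12 (g = -3 - 9 = -12)
T = 60
y(4)*(G(g) + T) = 4*(8 + 60) = 4*68 = 272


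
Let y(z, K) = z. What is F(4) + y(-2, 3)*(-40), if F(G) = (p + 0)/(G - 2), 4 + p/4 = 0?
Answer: 72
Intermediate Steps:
p = -16 (p = -16 + 4*0 = -16 + 0 = -16)
F(G) = -16/(-2 + G) (F(G) = (-16 + 0)/(G - 2) = -16/(-2 + G))
F(4) + y(-2, 3)*(-40) = -16/(-2 + 4) - 2*(-40) = -16/2 + 80 = -16*½ + 80 = -8 + 80 = 72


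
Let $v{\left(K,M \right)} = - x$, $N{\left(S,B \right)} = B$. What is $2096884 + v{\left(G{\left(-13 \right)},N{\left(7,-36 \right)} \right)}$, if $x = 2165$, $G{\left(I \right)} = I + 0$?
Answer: $2094719$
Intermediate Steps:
$G{\left(I \right)} = I$
$v{\left(K,M \right)} = -2165$ ($v{\left(K,M \right)} = \left(-1\right) 2165 = -2165$)
$2096884 + v{\left(G{\left(-13 \right)},N{\left(7,-36 \right)} \right)} = 2096884 - 2165 = 2094719$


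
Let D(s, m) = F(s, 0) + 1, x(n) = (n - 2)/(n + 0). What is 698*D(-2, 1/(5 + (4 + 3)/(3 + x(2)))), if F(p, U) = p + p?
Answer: -2094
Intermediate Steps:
x(n) = (-2 + n)/n
F(p, U) = 2*p
D(s, m) = 1 + 2*s (D(s, m) = 2*s + 1 = 1 + 2*s)
698*D(-2, 1/(5 + (4 + 3)/(3 + x(2)))) = 698*(1 + 2*(-2)) = 698*(1 - 4) = 698*(-3) = -2094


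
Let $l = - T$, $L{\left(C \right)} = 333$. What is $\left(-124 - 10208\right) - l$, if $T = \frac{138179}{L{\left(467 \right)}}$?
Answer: $- \frac{3302377}{333} \approx -9917.0$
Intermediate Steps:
$T = \frac{138179}{333} \approx 414.95$
$l = - \frac{138179}{333}$ ($l = \left(-1\right) \frac{138179}{333} = - \frac{138179}{333} \approx -414.95$)
$\left(-124 - 10208\right) - l = \left(-124 - 10208\right) - - \frac{138179}{333} = \left(-124 - 10208\right) + \frac{138179}{333} = -10332 + \frac{138179}{333} = - \frac{3302377}{333}$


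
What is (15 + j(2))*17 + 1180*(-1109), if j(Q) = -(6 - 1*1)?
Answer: -1308450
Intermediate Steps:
j(Q) = -5 (j(Q) = -(6 - 1) = -1*5 = -5)
(15 + j(2))*17 + 1180*(-1109) = (15 - 5)*17 + 1180*(-1109) = 10*17 - 1308620 = 170 - 1308620 = -1308450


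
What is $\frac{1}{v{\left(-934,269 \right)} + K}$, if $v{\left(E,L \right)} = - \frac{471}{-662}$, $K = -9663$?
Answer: $- \frac{662}{6396435} \approx -0.0001035$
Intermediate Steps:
$v{\left(E,L \right)} = \frac{471}{662}$ ($v{\left(E,L \right)} = \left(-471\right) \left(- \frac{1}{662}\right) = \frac{471}{662}$)
$\frac{1}{v{\left(-934,269 \right)} + K} = \frac{1}{\frac{471}{662} - 9663} = \frac{1}{- \frac{6396435}{662}} = - \frac{662}{6396435}$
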